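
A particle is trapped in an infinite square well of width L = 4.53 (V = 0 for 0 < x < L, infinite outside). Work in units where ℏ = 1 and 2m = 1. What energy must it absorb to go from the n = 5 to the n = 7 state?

E_n = n²π²ℏ²/(2mL²), so ΔE = (7² − 5²) π²ℏ²/(2mL²).
ΔE = 24 × π² / (2 × 0.5 × 4.53²) = 11.54.

ΔE = 11.5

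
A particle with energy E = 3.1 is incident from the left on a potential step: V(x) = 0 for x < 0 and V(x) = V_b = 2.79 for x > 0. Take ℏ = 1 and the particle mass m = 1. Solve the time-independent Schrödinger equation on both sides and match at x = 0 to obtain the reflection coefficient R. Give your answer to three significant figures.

On each side the TISE gives plane waves with k = √(2m(E − V))/ℏ: k₁ = √(2·1·3.1) = 2.490, k₂ = √(2·1·0.31) = 0.7874.
Continuity of ψ and ψ′ at the step yields the reflection amplitude r = (k₁ − k₂)/(k₁ + k₂) = 0.5195; thus R = |r|² = 0.2699, T = 0.7301.

R = 0.270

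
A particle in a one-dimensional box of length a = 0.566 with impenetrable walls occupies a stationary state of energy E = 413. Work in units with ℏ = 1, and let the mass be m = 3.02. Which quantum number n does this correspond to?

From E_n = n²π²ℏ²/(2ma²) invert to n = √(2ma²E)/(πℏ).
n = (0.566/π) × √(2 × 3.02 × 413) = 8.998 → n = 9.

n = 9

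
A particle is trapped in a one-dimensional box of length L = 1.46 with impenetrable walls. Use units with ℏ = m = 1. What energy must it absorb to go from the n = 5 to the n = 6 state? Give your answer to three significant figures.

E_n = n²π²ℏ²/(2mL²), so ΔE = (6² − 5²) π²ℏ²/(2mL²).
ΔE = 11 × π² / (2 × 1 × 1.46²) = 25.47.

ΔE = 25.5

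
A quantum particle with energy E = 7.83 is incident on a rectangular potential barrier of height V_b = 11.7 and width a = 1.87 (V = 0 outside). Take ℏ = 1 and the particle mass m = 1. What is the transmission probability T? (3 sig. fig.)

Since E < V_b the interior solution is evanescent with decay constant κ = √(2m(V_b − E))/ℏ = 2.782.
κa = 5.202, sinh(κa) = 90.86.
The exact tunnelling result is T⁻¹ = 1 + V_b² sinh²(κa) / [4E(V_b − E)] = 9325, so T = 0.000107.

T = 0.000107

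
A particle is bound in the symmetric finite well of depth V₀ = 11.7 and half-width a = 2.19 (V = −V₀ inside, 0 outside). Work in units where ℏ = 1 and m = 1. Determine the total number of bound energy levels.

N = 7

The dimensionless depth is z₀ = a√(2mV₀)/ℏ = 2.19 × √(23.40) = 10.59.
A new bound state (alternating even/odd) appears each time z₀ passes a multiple of π/2, so N = ⌊2z₀/π⌋ + 1 = ⌊6.744⌋ + 1 = 7.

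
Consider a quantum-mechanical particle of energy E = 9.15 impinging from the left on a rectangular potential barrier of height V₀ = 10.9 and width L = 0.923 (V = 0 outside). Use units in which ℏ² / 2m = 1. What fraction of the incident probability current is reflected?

Since E < V₀ the interior solution is evanescent with decay constant κ = √(2m(V₀ − E))/ℏ = 1.323.
κL = 1.221, sinh(κL) = 1.548.
The exact tunnelling result is T⁻¹ = 1 + V₀² sinh²(κL) / [4E(V₀ − E)] = 5.444, so T = 0.184.
R = 1 − T = 0.816.

R = 0.816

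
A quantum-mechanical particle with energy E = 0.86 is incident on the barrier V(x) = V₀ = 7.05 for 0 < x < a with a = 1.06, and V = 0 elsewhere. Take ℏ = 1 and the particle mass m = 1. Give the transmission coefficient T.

T = 0.000987

Since E < V₀ the interior solution is evanescent with decay constant κ = √(2m(V₀ − E))/ℏ = 3.519.
κa = 3.730, sinh(κa) = 20.82.
Matching ψ, ψ′ at both faces gives T = [1 + V₀² sinh²(κa) / (4E(V₀ − E))]⁻¹ = 1/1013 = 0.000987.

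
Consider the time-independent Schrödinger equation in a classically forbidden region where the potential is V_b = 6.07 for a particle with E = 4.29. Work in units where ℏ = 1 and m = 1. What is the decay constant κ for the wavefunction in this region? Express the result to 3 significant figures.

κ = 1.89

Since E < V_b the TISE in this region is ψ'' = κ²ψ with κ = √(2m(V_b − E))/ℏ.
κ = √(2 × 1 × 1.78) = 1.887.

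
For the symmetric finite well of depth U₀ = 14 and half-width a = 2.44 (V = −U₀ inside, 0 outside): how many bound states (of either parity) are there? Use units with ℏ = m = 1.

Define the well-strength parameter z₀ = (a/ℏ)√(2mU₀) = 2.44 × √(2·1·14) = 12.91.
The even/odd transcendental equations gain one root per π/2 in z₀, giving N = 1 + ⌊2z₀/π⌋ = 1 + ⌊8.220⌋ = 9.

N = 9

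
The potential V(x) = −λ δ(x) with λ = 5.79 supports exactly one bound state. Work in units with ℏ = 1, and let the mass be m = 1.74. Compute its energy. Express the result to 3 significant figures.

E = -29.2

The bound state is ψ(x) = √κ e^{−κ|x|}. The derivative jump ψ'(0⁺) − ψ'(0⁻) = −(2mλ/ℏ²)ψ(0) fixes κ = mλ/ℏ² = 10.07.
Then E = −ℏ²κ²/(2m) = −mλ²/(2ℏ²) = -29.17.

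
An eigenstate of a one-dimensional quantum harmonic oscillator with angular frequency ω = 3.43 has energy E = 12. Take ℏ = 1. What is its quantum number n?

Invert E_n = (n + ½)ℏω: n = E/ℏω − ½ = 2.999, so n = 3.

n = 3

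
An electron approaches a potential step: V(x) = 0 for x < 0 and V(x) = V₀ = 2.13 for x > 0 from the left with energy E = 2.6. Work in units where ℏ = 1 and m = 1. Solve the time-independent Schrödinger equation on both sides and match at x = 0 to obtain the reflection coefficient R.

R = 0.163

On each side the TISE gives plane waves with k = √(2m(E − V))/ℏ: k₁ = √(2·1·2.6) = 2.280, k₂ = √(2·1·0.47) = 0.9695.
Continuity of ψ and ψ′ at the step yields the reflection amplitude r = (k₁ − k₂)/(k₁ + k₂) = 0.4033; thus R = |r|² = 0.1627, T = 0.8373.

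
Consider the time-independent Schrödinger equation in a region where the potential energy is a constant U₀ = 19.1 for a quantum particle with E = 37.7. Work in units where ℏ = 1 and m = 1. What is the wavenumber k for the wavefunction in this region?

k = 6.10

With E > U₀ the solution is oscillatory, ψ ∝ e^{±ikx} with k = √(2m(E − U₀))/ℏ.
k = √(2 × 1 × 18.6) = 6.099.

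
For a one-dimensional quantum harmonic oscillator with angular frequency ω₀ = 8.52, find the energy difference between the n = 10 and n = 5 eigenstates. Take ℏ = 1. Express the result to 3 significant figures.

ΔE = 42.6

E_n = ℏω₀(n + ½), so ΔE = (10 − 5) ℏω₀ = 5 × 8.52 = 42.60.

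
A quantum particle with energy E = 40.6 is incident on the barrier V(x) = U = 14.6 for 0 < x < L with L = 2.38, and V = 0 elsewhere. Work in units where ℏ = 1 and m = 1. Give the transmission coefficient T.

E > U: inside the barrier k₂ = √(2m(E − U))/ℏ = 7.211, k₂L = 17.16.
Matching at both interfaces gives T⁻¹ = 1 + U² sin²(k₂L) / [4E(E − U)] = 1.050, hence T = 0.953.

T = 0.953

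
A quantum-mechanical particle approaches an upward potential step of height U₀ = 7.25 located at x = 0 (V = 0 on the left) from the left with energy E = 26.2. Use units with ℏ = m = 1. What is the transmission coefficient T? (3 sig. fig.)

The wavenumbers are k₁ = √(2mE)/ℏ = 7.239 on the left and k₂ = √(2m(E − U₀))/ℏ = 6.156 on the right.
Continuity of ψ and ψ′ at the step yields the reflection amplitude r = (k₁ − k₂)/(k₁ + k₂) = 0.08081; thus R = |r|² = 0.006531, T = 0.9935.

T = 0.993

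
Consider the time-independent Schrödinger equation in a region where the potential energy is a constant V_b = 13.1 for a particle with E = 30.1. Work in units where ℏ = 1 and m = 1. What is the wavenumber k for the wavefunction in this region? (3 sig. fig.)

With E > V_b the solution is oscillatory, ψ ∝ e^{±ikx} with k = √(2m(E − V_b))/ℏ.
k = √(2 × 1 × 17) = 5.831.

k = 5.83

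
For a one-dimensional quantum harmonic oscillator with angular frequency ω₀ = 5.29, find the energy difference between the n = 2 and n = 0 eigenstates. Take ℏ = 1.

ΔE = 10.6

E_n = ℏω₀(n + ½), so ΔE = (2 − 0) ℏω₀ = 2 × 5.29 = 10.58.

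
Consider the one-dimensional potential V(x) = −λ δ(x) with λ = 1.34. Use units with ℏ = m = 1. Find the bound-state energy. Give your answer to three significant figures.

E = -0.898

For x ≠ 0 the bound state is ψ ∝ e^{−κ|x|}; integrating the TISE across the delta gives the cusp condition 2κ = 2mλ/ℏ², so κ = 1.340.
Then E = −ℏ²κ²/(2m) = −mλ²/(2ℏ²) = -0.8978.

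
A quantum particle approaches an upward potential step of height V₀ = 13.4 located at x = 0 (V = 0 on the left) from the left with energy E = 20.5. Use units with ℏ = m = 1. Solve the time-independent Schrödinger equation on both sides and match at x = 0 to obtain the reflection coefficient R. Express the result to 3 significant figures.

The wavenumbers are k₁ = √(2mE)/ℏ = 6.403 on the left and k₂ = √(2m(E − V₀))/ℏ = 3.768 on the right.
Continuity of ψ and ψ′ at the step yields the reflection amplitude r = (k₁ − k₂)/(k₁ + k₂) = 0.2590; thus R = |r|² = 0.06710, T = 0.9329.

R = 0.0671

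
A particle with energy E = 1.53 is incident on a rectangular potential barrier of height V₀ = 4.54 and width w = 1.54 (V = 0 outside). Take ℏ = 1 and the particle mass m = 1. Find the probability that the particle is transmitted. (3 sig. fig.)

E < V₀: inside the barrier ψ ∝ e^{±κx} with κ = √(2m(V₀ − E))/ℏ = 2.454.
κw = 3.778, sinh(κw) = 21.86.
The exact tunnelling result is T⁻¹ = 1 + V₀² sinh²(κw) / [4E(V₀ − E)] = 535.9, so T = 0.00187.

T = 0.00187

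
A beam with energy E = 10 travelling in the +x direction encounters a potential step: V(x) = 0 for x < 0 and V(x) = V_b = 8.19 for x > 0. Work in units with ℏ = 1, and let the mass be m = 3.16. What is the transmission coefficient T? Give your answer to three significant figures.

T = 0.838

On each side the TISE gives plane waves with k = √(2m(E − V))/ℏ: k₁ = √(2·3.16·10) = 7.950, k₂ = √(2·3.16·1.81) = 3.382.
Continuity of ψ and ψ′ at the step yields the reflection amplitude r = (k₁ − k₂)/(k₁ + k₂) = 0.4031; thus R = |r|² = 0.1625, T = 0.8375.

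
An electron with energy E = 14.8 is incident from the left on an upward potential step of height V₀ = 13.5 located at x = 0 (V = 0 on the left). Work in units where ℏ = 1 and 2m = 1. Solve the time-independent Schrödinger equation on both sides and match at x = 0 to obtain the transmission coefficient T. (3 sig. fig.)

On each side the TISE gives plane waves with k = √(2m(E − V))/ℏ: k₁ = √(2·½·14.8) = 3.847, k₂ = √(2·½·1.3) = 1.140.
Matching ψ and ψ′ at x = 0 gives r = (k₁ − k₂)/(k₁ + k₂), so R = r² = 0.2946 and T = 1 − R = 0.7054.

T = 0.705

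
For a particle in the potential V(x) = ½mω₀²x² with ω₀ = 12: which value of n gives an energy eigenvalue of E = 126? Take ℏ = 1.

Invert E_n = (n + ½)ℏω₀: n = E/ℏω₀ − ½ = 10.000, so n = 10.

n = 10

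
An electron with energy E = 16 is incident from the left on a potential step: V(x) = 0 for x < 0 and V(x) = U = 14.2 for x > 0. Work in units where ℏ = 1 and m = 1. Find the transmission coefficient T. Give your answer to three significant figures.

T = 0.752

On each side the TISE gives plane waves with k = √(2m(E − V))/ℏ: k₁ = √(2·1·16) = 5.657, k₂ = √(2·1·1.8) = 1.897.
Matching ψ and ψ′ at x = 0 gives r = (k₁ − k₂)/(k₁ + k₂), so R = r² = 0.2477 and T = 1 − R = 0.7523.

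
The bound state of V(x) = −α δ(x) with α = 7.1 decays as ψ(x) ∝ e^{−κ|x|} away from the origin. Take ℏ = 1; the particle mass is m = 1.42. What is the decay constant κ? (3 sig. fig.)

κ = 10.1

Integrate −(ℏ²/2m)ψ'' − αδ(x)ψ = Eψ from −ε to +ε: the ψ'' term gives ψ'(0⁺) − ψ'(0⁻) and the δ term gives −(2mα/ℏ²)ψ(0).
With ψ ∝ e^{−κ|x|} this yields −2κ = −2mα/ℏ², so κ = mα/ℏ² = 10.08.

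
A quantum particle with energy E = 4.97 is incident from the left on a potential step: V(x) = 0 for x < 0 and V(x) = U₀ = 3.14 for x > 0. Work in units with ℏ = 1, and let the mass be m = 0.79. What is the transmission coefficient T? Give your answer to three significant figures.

T = 0.940

The wavenumbers are k₁ = √(2mE)/ℏ = 2.802 on the left and k₂ = √(2m(E − U₀))/ℏ = 1.700 on the right.
Matching ψ and ψ′ at x = 0 gives r = (k₁ − k₂)/(k₁ + k₂), so R = r² = 0.05988 and T = 1 − R = 0.9401.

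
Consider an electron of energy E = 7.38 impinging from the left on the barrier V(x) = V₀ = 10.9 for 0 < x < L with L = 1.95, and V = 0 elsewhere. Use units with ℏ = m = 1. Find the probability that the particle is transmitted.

T = 0.000112

E < V₀: inside the barrier ψ ∝ e^{±κx} with κ = √(2m(V₀ − E))/ℏ = 2.653.
κL = 5.174, sinh(κL) = 88.30.
The exact tunnelling result is T⁻¹ = 1 + V₀² sinh²(κL) / [4E(V₀ − E)] = 8916, so T = 0.000112.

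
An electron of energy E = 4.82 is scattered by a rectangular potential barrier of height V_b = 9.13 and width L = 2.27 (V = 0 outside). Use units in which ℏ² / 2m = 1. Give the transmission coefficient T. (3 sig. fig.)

T = 0.000322

Since E < V_b the interior solution is evanescent with decay constant κ = √(2m(V_b − E))/ℏ = 2.076.
κL = 4.713, sinh(κL) = 55.67.
Matching ψ, ψ′ at both faces gives T = [1 + V_b² sinh²(κL) / (4E(V_b − E))]⁻¹ = 1/3110 = 0.000322.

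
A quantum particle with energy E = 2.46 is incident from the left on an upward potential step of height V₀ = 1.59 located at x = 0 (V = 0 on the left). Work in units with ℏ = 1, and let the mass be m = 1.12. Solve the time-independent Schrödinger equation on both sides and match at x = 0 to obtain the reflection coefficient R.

The wavenumbers are k₁ = √(2mE)/ℏ = 2.347 on the left and k₂ = √(2m(E − V₀))/ℏ = 1.396 on the right.
Continuity of ψ and ψ′ at the step yields the reflection amplitude r = (k₁ − k₂)/(k₁ + k₂) = 0.2542; thus R = |r|² = 0.06460, T = 0.9354.

R = 0.0646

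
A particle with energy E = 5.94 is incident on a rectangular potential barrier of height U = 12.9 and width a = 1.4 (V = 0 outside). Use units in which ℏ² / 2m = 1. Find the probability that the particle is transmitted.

T = 0.00246

E < U: inside the barrier ψ ∝ e^{±κx} with κ = √(2m(U − E))/ℏ = 2.638.
κa = 3.693, sinh(κa) = 20.08.
Matching ψ, ψ′ at both faces gives T = [1 + U² sinh²(κa) / (4E(U − E))]⁻¹ = 1/406.7 = 0.00246.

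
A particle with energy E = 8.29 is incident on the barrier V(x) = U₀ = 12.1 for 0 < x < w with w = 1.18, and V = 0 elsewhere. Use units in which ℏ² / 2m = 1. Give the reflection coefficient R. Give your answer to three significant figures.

R = 0.966

E < U₀: inside the barrier ψ ∝ e^{±κx} with κ = √(2m(U₀ − E))/ℏ = 1.952.
κw = 2.303, sinh(κw) = 4.953.
Matching ψ, ψ′ at both faces gives T = [1 + U₀² sinh²(κw) / (4E(U₀ − E))]⁻¹ = 1/29.43 = 0.0340.
R = 1 − T = 0.966.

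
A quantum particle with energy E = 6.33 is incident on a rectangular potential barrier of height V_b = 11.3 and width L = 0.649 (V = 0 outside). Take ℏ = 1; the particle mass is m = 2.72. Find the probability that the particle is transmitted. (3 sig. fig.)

E < V_b: inside the barrier ψ ∝ e^{±κx} with κ = √(2m(V_b − E))/ℏ = 5.200.
κL = 3.375, sinh(κL) = 14.59.
Matching ψ, ψ′ at both faces gives T = [1 + V_b² sinh²(κL) / (4E(V_b − E))]⁻¹ = 1/217.0 = 0.00461.

T = 0.00461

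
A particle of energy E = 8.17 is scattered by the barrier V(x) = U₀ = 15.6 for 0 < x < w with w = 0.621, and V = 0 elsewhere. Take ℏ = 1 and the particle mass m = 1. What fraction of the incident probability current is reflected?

R = 0.967

E < U₀: inside the barrier ψ ∝ e^{±κx} with κ = √(2m(U₀ − E))/ℏ = 3.855.
κw = 2.394, sinh(κw) = 5.432.
Matching ψ, ψ′ at both faces gives T = [1 + U₀² sinh²(κw) / (4E(U₀ − E))]⁻¹ = 1/30.58 = 0.0327.
R = 1 − T = 0.967.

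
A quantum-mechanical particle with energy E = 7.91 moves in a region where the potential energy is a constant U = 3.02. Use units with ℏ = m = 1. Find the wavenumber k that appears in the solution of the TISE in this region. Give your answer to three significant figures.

With E > U the solution is oscillatory, ψ ∝ e^{±ikx} with k = √(2m(E − U))/ℏ.
k = √(2 × 1 × 4.89) = 3.127.

k = 3.13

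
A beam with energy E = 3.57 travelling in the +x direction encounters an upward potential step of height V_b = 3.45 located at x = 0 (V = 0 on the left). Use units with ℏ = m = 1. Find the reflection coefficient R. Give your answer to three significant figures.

R = 0.476

The wavenumbers are k₁ = √(2mE)/ℏ = 2.672 on the left and k₂ = √(2m(E − V_b))/ℏ = 0.4899 on the right.
Matching ψ and ψ′ at x = 0 gives r = (k₁ − k₂)/(k₁ + k₂), so R = r² = 0.4763 and T = 1 − R = 0.5237.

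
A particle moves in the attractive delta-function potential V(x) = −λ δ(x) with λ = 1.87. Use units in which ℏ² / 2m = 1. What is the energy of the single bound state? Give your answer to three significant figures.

For x ≠ 0 the bound state is ψ ∝ e^{−κ|x|}; integrating the TISE across the delta gives the cusp condition 2κ = 2mλ/ℏ², so κ = 0.9350.
Then E = −ℏ²κ²/(2m) = −mλ²/(2ℏ²) = -0.8742.

E = -0.874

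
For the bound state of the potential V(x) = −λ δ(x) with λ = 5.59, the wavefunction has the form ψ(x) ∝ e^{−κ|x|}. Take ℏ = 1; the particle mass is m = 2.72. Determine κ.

κ = 15.2

Integrating the TISE across x = 0 gives the cusp condition ψ'(0⁺) − ψ'(0⁻) = −(2mλ/ℏ²)ψ(0).
With ψ ∝ e^{−κ|x|} this yields −2κ = −2mλ/ℏ², so κ = mλ/ℏ² = 15.20.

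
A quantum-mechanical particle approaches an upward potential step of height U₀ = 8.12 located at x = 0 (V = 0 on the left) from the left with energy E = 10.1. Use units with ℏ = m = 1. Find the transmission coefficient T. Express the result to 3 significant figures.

On each side the TISE gives plane waves with k = √(2m(E − V))/ℏ: k₁ = √(2·1·10.1) = 4.494, k₂ = √(2·1·1.98) = 1.990.
Continuity of ψ and ψ′ at the step yields the reflection amplitude r = (k₁ − k₂)/(k₁ + k₂) = 0.3862; thus R = |r|² = 0.1492, T = 0.8508.

T = 0.851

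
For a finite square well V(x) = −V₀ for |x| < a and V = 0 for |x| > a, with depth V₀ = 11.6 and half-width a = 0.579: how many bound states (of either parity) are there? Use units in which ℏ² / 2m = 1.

Define the well-strength parameter z₀ = (a/ℏ)√(2mV₀) = 0.579 × √(2·0.5·11.6) = 1.972.
The even/odd transcendental equations gain one root per π/2 in z₀, giving N = 1 + ⌊2z₀/π⌋ = 1 + ⌊1.255⌋ = 2.

N = 2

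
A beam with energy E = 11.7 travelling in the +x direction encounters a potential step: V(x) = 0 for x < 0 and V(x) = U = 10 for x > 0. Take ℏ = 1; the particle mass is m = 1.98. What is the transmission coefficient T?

The wavenumbers are k₁ = √(2mE)/ℏ = 6.807 on the left and k₂ = √(2m(E − U))/ℏ = 2.595 on the right.
Continuity of ψ and ψ′ at the step yields the reflection amplitude r = (k₁ − k₂)/(k₁ + k₂) = 0.4480; thus R = |r|² = 0.2007, T = 0.7993.

T = 0.799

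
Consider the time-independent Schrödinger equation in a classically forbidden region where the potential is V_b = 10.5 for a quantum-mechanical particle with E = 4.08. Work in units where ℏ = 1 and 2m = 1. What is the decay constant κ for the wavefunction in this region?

κ = 2.53

Since E < V_b the TISE in this region is ψ'' = κ²ψ with κ = √(2m(V_b − E))/ℏ.
κ = √(2 × 0.5 × 6.42) = 2.534.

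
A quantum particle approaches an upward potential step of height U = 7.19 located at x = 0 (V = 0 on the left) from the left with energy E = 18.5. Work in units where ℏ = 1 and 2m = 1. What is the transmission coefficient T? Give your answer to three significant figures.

T = 0.985

On each side the TISE gives plane waves with k = √(2m(E − V))/ℏ: k₁ = √(2·½·18.5) = 4.301, k₂ = √(2·½·11.31) = 3.363.
Continuity of ψ and ψ′ at the step yields the reflection amplitude r = (k₁ − k₂)/(k₁ + k₂) = 0.1224; thus R = |r|² = 0.01498, T = 0.9850.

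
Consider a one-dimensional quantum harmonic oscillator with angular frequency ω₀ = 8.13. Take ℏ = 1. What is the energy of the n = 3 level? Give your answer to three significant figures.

The oscillator eigenvalues are E_n = ℏω₀(n + ½), so E_3 = 8.13 × 3.5 = 28.46.

E = 28.5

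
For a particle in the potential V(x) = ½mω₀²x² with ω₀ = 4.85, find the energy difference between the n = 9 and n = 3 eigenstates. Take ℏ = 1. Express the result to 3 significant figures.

E_n = ℏω₀(n + ½), so ΔE = (9 − 3) ℏω₀ = 6 × 4.85 = 29.10.

ΔE = 29.1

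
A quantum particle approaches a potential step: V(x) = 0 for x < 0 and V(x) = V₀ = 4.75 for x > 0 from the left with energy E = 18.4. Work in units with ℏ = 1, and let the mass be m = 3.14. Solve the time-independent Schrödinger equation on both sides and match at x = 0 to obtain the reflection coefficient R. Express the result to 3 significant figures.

R = 0.00555

On each side the TISE gives plane waves with k = √(2m(E − V))/ℏ: k₁ = √(2·3.14·18.4) = 10.75, k₂ = √(2·3.14·13.65) = 9.259.
Continuity of ψ and ψ′ at the step yields the reflection amplitude r = (k₁ − k₂)/(k₁ + k₂) = 0.07451; thus R = |r|² = 0.005552, T = 0.9944.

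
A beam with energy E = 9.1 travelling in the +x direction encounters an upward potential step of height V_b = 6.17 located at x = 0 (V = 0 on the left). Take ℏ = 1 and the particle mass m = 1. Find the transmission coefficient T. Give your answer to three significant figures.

The wavenumbers are k₁ = √(2mE)/ℏ = 4.266 on the left and k₂ = √(2m(E − V_b))/ℏ = 2.421 on the right.
Matching ψ and ψ′ at x = 0 gives r = (k₁ − k₂)/(k₁ + k₂), so R = r² = 0.07616 and T = 1 − R = 0.9238.

T = 0.924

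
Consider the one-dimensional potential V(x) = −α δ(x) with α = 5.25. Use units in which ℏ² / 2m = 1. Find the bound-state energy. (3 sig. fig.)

For x ≠ 0 the bound state is ψ ∝ e^{−κ|x|}; integrating the TISE across the delta gives the cusp condition 2κ = 2mα/ℏ², so κ = 2.625.
Then E = −ℏ²κ²/(2m) = −mα²/(2ℏ²) = -6.891.

E = -6.89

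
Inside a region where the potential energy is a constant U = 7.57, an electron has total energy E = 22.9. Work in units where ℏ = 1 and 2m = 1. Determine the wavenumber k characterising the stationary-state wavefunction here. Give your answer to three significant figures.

k = 3.92

With E > U the solution is oscillatory, ψ ∝ e^{±ikx} with k = √(2m(E − U))/ℏ.
k = √(2 × 0.5 × 15.33) = 3.915.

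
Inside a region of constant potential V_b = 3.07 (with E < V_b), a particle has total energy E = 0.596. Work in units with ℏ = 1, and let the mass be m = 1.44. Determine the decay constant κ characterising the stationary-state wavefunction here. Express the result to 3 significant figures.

Since E < V_b the TISE in this region is ψ'' = κ²ψ with κ = √(2m(V_b − E))/ℏ.
κ = √(2 × 1.44 × 2.474) = 2.669.

κ = 2.67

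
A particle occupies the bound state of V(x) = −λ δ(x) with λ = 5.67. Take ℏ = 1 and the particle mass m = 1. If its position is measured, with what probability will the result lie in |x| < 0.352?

The normalised bound state is ψ = √κ e^{−κ|x|} with κ = mλ/ℏ² = 5.670.
P(|x| < d) = ∫_{−d}^{d} κ e^{−2κ|x|} dx = 1 − e^{−2κd} = 1 − e^{−3.992} = 0.9815.

P = 0.982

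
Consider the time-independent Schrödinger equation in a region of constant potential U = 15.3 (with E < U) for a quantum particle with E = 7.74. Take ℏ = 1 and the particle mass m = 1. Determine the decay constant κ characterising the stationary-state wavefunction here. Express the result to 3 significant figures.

Since E < U the TISE in this region is ψ'' = κ²ψ with κ = √(2m(U − E))/ℏ.
κ = √(2 × 1 × 7.56) = 3.888.

κ = 3.89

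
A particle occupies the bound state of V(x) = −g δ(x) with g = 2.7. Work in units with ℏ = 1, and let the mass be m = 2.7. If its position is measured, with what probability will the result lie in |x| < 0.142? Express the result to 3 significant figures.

P = 0.874

The normalised bound state is ψ = √κ e^{−κ|x|} with κ = mg/ℏ² = 7.290.
P(|x| < d) = ∫_{−d}^{d} κ e^{−2κ|x|} dx = 1 − e^{−2κd} = 1 − e^{−2.070} = 0.8739.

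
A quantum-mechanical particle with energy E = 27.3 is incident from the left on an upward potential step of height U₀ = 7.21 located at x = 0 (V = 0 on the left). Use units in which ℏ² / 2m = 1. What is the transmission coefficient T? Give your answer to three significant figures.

On each side the TISE gives plane waves with k = √(2m(E − V))/ℏ: k₁ = √(2·½·27.3) = 5.225, k₂ = √(2·½·20.09) = 4.482.
Matching ψ and ψ′ at x = 0 gives r = (k₁ − k₂)/(k₁ + k₂), so R = r² = 0.005855 and T = 1 − R = 0.9941.

T = 0.994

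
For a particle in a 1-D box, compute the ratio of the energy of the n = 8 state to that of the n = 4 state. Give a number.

4

Since E_n ∝ n², the ratio is (8/4)² = 4.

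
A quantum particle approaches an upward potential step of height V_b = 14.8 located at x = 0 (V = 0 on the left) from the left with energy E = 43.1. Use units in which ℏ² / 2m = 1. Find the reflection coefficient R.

The wavenumbers are k₁ = √(2mE)/ℏ = 6.565 on the left and k₂ = √(2m(E − V_b))/ℏ = 5.320 on the right.
Continuity of ψ and ψ′ at the step yields the reflection amplitude r = (k₁ − k₂)/(k₁ + k₂) = 0.1048; thus R = |r|² = 0.01098, T = 0.9890.

R = 0.0110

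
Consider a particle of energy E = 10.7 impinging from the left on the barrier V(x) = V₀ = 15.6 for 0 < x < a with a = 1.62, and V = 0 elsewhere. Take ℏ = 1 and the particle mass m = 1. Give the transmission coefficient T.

Since E < V₀ the interior solution is evanescent with decay constant κ = √(2m(V₀ − E))/ℏ = 3.130.
κa = 5.071, sinh(κa) = 79.70.
Matching ψ, ψ′ at both faces gives T = [1 + V₀² sinh²(κa) / (4E(V₀ − E))]⁻¹ = 1/7371 = 0.000136.

T = 0.000136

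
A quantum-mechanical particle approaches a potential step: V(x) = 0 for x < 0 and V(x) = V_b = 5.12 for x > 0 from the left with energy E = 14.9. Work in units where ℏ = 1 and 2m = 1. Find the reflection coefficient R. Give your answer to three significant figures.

R = 0.0110

On each side the TISE gives plane waves with k = √(2m(E − V))/ℏ: k₁ = √(2·½·14.9) = 3.860, k₂ = √(2·½·9.78) = 3.127.
Continuity of ψ and ψ′ at the step yields the reflection amplitude r = (k₁ − k₂)/(k₁ + k₂) = 0.1049; thus R = |r|² = 0.01100, T = 0.9890.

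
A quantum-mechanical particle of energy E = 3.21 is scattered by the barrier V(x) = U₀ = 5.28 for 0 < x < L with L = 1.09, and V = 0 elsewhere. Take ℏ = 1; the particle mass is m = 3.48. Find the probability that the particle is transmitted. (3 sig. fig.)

T = 0.000972

E < U₀: inside the barrier ψ ∝ e^{±κx} with κ = √(2m(U₀ − E))/ℏ = 3.796.
κL = 4.137, sinh(κL) = 31.31.
The exact tunnelling result is T⁻¹ = 1 + U₀² sinh²(κL) / [4E(U₀ − E)] = 1029, so T = 0.000972.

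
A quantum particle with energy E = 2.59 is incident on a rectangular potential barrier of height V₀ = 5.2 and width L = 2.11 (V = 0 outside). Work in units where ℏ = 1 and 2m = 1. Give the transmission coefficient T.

T = 0.00437

E < V₀: inside the barrier ψ ∝ e^{±κx} with κ = √(2m(V₀ − E))/ℏ = 1.616.
κL = 3.409, sinh(κL) = 15.10.
The exact tunnelling result is T⁻¹ = 1 + V₀² sinh²(κL) / [4E(V₀ − E)] = 229.0, so T = 0.00437.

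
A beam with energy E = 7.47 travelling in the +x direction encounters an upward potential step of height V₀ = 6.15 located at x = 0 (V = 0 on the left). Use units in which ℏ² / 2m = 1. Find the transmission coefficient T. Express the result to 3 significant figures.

The wavenumbers are k₁ = √(2mE)/ℏ = 2.733 on the left and k₂ = √(2m(E − V₀))/ℏ = 1.149 on the right.
Matching ψ and ψ′ at x = 0 gives r = (k₁ − k₂)/(k₁ + k₂), so R = r² = 0.1665 and T = 1 − R = 0.8335.

T = 0.833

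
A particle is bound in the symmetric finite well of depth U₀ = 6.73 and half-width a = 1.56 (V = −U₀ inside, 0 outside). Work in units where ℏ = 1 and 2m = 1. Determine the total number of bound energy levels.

The dimensionless depth is z₀ = a√(2mU₀)/ℏ = 1.56 × √(6.730) = 4.047.
The even/odd transcendental equations gain one root per π/2 in z₀, giving N = 1 + ⌊2z₀/π⌋ = 1 + ⌊2.576⌋ = 3.

N = 3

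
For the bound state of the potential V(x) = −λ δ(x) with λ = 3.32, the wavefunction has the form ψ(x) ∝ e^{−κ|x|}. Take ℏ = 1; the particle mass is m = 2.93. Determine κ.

κ = 9.73

Integrating the TISE across x = 0 gives the cusp condition ψ'(0⁺) − ψ'(0⁻) = −(2mλ/ℏ²)ψ(0).
With ψ ∝ e^{−κ|x|} this yields −2κ = −2mλ/ℏ², so κ = mλ/ℏ² = 9.728.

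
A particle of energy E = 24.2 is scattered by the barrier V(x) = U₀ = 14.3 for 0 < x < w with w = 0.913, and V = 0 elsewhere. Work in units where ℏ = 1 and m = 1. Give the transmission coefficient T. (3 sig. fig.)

T = 0.881

Above the barrier the interior wavenumber is k₂ = √(2m(E − U₀))/ℏ = 4.450, giving phase k₂w = 4.063.
Matching at both interfaces gives T⁻¹ = 1 + U₀² sin²(k₂w) / [4E(E − U₀)] = 1.135, hence T = 0.881.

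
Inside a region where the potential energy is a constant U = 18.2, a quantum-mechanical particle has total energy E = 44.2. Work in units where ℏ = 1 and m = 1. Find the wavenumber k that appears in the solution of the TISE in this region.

With E > U the solution is oscillatory, ψ ∝ e^{±ikx} with k = √(2m(E − U))/ℏ.
k = √(2 × 1 × 26) = 7.211.

k = 7.21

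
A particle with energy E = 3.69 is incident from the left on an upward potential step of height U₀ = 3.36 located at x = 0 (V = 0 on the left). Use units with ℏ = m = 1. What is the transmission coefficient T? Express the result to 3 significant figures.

The wavenumbers are k₁ = √(2mE)/ℏ = 2.717 on the left and k₂ = √(2m(E − U₀))/ℏ = 0.8124 on the right.
Matching ψ and ψ′ at x = 0 gives r = (k₁ − k₂)/(k₁ + k₂), so R = r² = 0.2912 and T = 1 − R = 0.7088.

T = 0.709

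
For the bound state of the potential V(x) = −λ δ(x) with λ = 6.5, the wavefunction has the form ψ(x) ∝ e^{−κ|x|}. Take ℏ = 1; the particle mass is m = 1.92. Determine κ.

Integrating the TISE across x = 0 gives the cusp condition ψ'(0⁺) − ψ'(0⁻) = −(2mλ/ℏ²)ψ(0).
With ψ ∝ e^{−κ|x|} this yields −2κ = −2mλ/ℏ², so κ = mλ/ℏ² = 12.48.

κ = 12.5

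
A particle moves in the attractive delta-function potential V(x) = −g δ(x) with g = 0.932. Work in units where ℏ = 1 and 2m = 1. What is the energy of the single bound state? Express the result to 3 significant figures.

The bound state is ψ(x) = √κ e^{−κ|x|}. The derivative jump ψ'(0⁺) − ψ'(0⁻) = −(2mg/ℏ²)ψ(0) fixes κ = mg/ℏ² = 0.4660.
Then E = −ℏ²κ²/(2m) = −mg²/(2ℏ²) = -0.2172.

E = -0.217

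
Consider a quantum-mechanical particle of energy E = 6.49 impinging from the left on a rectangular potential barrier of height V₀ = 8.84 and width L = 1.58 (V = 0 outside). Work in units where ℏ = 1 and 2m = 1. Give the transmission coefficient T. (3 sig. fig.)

Since E < V₀ the interior solution is evanescent with decay constant κ = √(2m(V₀ − E))/ℏ = 1.533.
κL = 2.422, sinh(κL) = 5.590.
Matching ψ, ψ′ at both faces gives T = [1 + V₀² sinh²(κL) / (4E(V₀ − E))]⁻¹ = 1/41.03 = 0.0244.

T = 0.0244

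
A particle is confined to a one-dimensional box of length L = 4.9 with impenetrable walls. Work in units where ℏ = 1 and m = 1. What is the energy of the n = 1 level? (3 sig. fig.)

Requiring ψ(0) = ψ(L) = 0 quantises k = nπ/L, hence E_n = ℏ²k²/2m = n²π²ℏ²/(2mL²).
E_1 = 1² × π² / (2 × 1 × 4.9²) = 0.2055.

E = 0.206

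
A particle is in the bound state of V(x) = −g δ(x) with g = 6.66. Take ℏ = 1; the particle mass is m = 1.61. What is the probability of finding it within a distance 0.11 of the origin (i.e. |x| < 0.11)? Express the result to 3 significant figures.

P = 0.905

The normalised bound state is ψ = √κ e^{−κ|x|} with κ = mg/ℏ² = 10.72.
P(|x| < d) = ∫_{−d}^{d} κ e^{−2κ|x|} dx = 1 − e^{−2κd} = 1 − e^{−2.359} = 0.9055.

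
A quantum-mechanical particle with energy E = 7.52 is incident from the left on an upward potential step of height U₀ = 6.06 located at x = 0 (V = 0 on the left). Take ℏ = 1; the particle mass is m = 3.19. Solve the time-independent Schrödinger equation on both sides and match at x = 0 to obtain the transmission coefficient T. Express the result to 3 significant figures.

On each side the TISE gives plane waves with k = √(2m(E − V))/ℏ: k₁ = √(2·3.19·7.52) = 6.927, k₂ = √(2·3.19·1.46) = 3.052.
Continuity of ψ and ψ′ at the step yields the reflection amplitude r = (k₁ − k₂)/(k₁ + k₂) = 0.3883; thus R = |r|² = 0.1508, T = 0.8492.

T = 0.849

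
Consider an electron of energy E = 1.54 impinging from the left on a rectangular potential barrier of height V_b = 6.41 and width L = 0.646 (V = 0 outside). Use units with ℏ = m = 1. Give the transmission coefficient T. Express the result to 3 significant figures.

E < V_b: inside the barrier ψ ∝ e^{±κx} with κ = √(2m(V_b − E))/ℏ = 3.121.
κL = 2.016, sinh(κL) = 3.688.
Matching ψ, ψ′ at both faces gives T = [1 + V_b² sinh²(κL) / (4E(V_b − E))]⁻¹ = 1/19.63 = 0.0509.

T = 0.0509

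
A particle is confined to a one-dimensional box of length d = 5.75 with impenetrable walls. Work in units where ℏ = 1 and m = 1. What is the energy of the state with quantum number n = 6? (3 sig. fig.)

E = 5.37

Requiring ψ(0) = ψ(d) = 0 quantises k = nπ/d, hence E_n = ℏ²k²/2m = n²π²ℏ²/(2md²).
E_6 = 6² × π² / (2 × 1 × 5.75²) = 5.373.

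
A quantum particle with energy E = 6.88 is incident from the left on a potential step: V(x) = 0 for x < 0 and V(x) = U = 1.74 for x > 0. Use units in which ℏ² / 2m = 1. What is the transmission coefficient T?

T = 0.995

The wavenumbers are k₁ = √(2mE)/ℏ = 2.623 on the left and k₂ = √(2m(E − U))/ℏ = 2.267 on the right.
Matching ψ and ψ′ at x = 0 gives r = (k₁ − k₂)/(k₁ + k₂), so R = r² = 0.005294 and T = 1 − R = 0.9947.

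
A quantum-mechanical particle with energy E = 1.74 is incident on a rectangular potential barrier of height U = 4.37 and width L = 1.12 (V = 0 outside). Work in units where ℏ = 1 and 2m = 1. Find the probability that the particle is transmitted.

T = 0.0966

E < U: inside the barrier ψ ∝ e^{±κx} with κ = √(2m(U − E))/ℏ = 1.622.
κL = 1.816, sinh(κL) = 2.993.
The exact tunnelling result is T⁻¹ = 1 + U² sinh²(κL) / [4E(U − E)] = 10.35, so T = 0.0966.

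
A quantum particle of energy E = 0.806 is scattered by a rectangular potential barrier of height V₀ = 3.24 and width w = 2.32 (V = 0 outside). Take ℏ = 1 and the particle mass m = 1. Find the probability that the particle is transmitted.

E < V₀: inside the barrier ψ ∝ e^{±κx} with κ = √(2m(V₀ − E))/ℏ = 2.206.
κw = 5.119, sinh(κw) = 83.56.
The exact tunnelling result is T⁻¹ = 1 + V₀² sinh²(κw) / [4E(V₀ − E)] = 9341, so T = 0.000107.

T = 0.000107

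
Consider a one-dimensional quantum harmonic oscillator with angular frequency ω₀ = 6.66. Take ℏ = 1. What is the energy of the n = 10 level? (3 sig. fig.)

E = 69.9

The oscillator eigenvalues are E_n = ℏω₀(n + ½), so E_10 = 6.66 × 10.5 = 69.93.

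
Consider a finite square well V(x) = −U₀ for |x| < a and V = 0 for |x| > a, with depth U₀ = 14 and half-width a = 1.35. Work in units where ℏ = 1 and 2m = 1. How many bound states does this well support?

N = 4

Define the well-strength parameter z₀ = (a/ℏ)√(2mU₀) = 1.35 × √(2·0.5·14) = 5.051.
A new bound state (alternating even/odd) appears each time z₀ passes a multiple of π/2, so N = ⌊2z₀/π⌋ + 1 = ⌊3.216⌋ + 1 = 4.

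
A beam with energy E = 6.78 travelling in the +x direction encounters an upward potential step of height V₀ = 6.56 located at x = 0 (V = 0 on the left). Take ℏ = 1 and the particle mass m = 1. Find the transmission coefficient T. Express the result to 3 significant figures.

On each side the TISE gives plane waves with k = √(2m(E − V))/ℏ: k₁ = √(2·1·6.78) = 3.682, k₂ = √(2·1·0.22) = 0.6633.
Matching ψ and ψ′ at x = 0 gives r = (k₁ − k₂)/(k₁ + k₂), so R = r² = 0.4826 and T = 1 − R = 0.5174.

T = 0.517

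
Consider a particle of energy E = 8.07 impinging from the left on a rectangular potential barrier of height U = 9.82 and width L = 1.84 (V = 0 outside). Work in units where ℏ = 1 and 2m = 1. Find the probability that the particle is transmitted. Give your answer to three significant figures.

Since E < U the interior solution is evanescent with decay constant κ = √(2m(U − E))/ℏ = 1.323.
κL = 2.434, sinh(κL) = 5.659.
The exact tunnelling result is T⁻¹ = 1 + U² sinh²(κL) / [4E(U − E)] = 55.67, so T = 0.0180.

T = 0.0180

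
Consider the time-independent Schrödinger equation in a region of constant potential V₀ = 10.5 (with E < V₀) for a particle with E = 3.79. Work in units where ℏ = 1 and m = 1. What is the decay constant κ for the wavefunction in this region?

κ = 3.66

Since E < V₀ the TISE in this region is ψ'' = κ²ψ with κ = √(2m(V₀ − E))/ℏ.
κ = √(2 × 1 × 6.71) = 3.663.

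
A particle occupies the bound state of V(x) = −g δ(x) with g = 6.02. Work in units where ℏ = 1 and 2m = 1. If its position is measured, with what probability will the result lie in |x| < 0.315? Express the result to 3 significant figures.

The normalised bound state is ψ = √κ e^{−κ|x|} with κ = mg/ℏ² = 3.010.
P(|x| < d) = ∫_{−d}^{d} κ e^{−2κ|x|} dx = 1 − e^{−2κd} = 1 − e^{−1.896} = 0.8499.

P = 0.850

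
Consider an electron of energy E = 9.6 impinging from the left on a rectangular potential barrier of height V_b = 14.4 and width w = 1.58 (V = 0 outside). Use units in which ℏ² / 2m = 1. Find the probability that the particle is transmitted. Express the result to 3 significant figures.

T = 0.00350

E < V_b: inside the barrier ψ ∝ e^{±κx} with κ = √(2m(V_b − E))/ℏ = 2.191.
κw = 3.462, sinh(κw) = 15.92.
Matching ψ, ψ′ at both faces gives T = [1 + V_b² sinh²(κw) / (4E(V_b − E))]⁻¹ = 1/286.1 = 0.00350.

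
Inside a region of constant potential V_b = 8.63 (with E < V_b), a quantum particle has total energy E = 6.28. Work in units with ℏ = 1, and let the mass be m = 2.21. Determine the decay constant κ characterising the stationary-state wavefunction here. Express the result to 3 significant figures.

Since E < V_b the TISE in this region is ψ'' = κ²ψ with κ = √(2m(V_b − E))/ℏ.
κ = √(2 × 2.21 × 2.35) = 3.223.

κ = 3.22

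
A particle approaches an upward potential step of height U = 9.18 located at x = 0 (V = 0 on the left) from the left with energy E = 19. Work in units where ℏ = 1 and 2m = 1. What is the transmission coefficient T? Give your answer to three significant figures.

The wavenumbers are k₁ = √(2mE)/ℏ = 4.359 on the left and k₂ = √(2m(E − U))/ℏ = 3.134 on the right.
Continuity of ψ and ψ′ at the step yields the reflection amplitude r = (k₁ − k₂)/(k₁ + k₂) = 0.1635; thus R = |r|² = 0.02674, T = 0.9733.

T = 0.973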